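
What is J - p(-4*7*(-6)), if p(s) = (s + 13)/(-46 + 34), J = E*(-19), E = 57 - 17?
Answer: -8939/12 ≈ -744.92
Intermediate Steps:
E = 40
J = -760 (J = 40*(-19) = -760)
p(s) = -13/12 - s/12 (p(s) = (13 + s)/(-12) = (13 + s)*(-1/12) = -13/12 - s/12)
J - p(-4*7*(-6)) = -760 - (-13/12 - (-4*7)*(-6)/12) = -760 - (-13/12 - (-7)*(-6)/3) = -760 - (-13/12 - 1/12*168) = -760 - (-13/12 - 14) = -760 - 1*(-181/12) = -760 + 181/12 = -8939/12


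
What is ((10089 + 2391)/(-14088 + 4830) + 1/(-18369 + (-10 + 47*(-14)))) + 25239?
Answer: 741333084246/29374091 ≈ 25238.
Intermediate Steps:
((10089 + 2391)/(-14088 + 4830) + 1/(-18369 + (-10 + 47*(-14)))) + 25239 = (12480/(-9258) + 1/(-18369 + (-10 - 658))) + 25239 = (12480*(-1/9258) + 1/(-18369 - 668)) + 25239 = (-2080/1543 + 1/(-19037)) + 25239 = (-2080/1543 - 1/19037) + 25239 = -39598503/29374091 + 25239 = 741333084246/29374091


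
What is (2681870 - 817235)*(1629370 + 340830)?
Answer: 3673703877000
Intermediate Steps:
(2681870 - 817235)*(1629370 + 340830) = 1864635*1970200 = 3673703877000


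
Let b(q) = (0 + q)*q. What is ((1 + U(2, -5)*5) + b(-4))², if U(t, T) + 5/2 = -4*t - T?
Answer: 441/4 ≈ 110.25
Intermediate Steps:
U(t, T) = -5/2 - T - 4*t (U(t, T) = -5/2 + (-4*t - T) = -5/2 + (-T - 4*t) = -5/2 - T - 4*t)
b(q) = q² (b(q) = q*q = q²)
((1 + U(2, -5)*5) + b(-4))² = ((1 + (-5/2 - 1*(-5) - 4*2)*5) + (-4)²)² = ((1 + (-5/2 + 5 - 8)*5) + 16)² = ((1 - 11/2*5) + 16)² = ((1 - 55/2) + 16)² = (-53/2 + 16)² = (-21/2)² = 441/4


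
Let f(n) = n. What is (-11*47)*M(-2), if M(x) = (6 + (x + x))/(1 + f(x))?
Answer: 1034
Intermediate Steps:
M(x) = (6 + 2*x)/(1 + x) (M(x) = (6 + (x + x))/(1 + x) = (6 + 2*x)/(1 + x))
(-11*47)*M(-2) = (-11*47)*(2*(3 - 2)/(1 - 2)) = -1034/(-1) = -1034*(-1) = -517*(-2) = 1034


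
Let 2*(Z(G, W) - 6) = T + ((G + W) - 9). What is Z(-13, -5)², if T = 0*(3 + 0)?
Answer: 225/4 ≈ 56.250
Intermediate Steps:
T = 0 (T = 0*3 = 0)
Z(G, W) = 3/2 + G/2 + W/2 (Z(G, W) = 6 + (0 + ((G + W) - 9))/2 = 6 + (0 + (-9 + G + W))/2 = 6 + (-9 + G + W)/2 = 6 + (-9/2 + G/2 + W/2) = 3/2 + G/2 + W/2)
Z(-13, -5)² = (3/2 + (½)*(-13) + (½)*(-5))² = (3/2 - 13/2 - 5/2)² = (-15/2)² = 225/4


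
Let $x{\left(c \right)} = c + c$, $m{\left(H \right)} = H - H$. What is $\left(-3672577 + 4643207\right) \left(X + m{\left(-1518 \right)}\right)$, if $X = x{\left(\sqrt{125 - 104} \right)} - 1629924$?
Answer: $-1582053132120 + 1941260 \sqrt{21} \approx -1.582 \cdot 10^{12}$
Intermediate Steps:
$m{\left(H \right)} = 0$
$x{\left(c \right)} = 2 c$
$X = -1629924 + 2 \sqrt{21}$ ($X = 2 \sqrt{125 - 104} - 1629924 = 2 \sqrt{21} - 1629924 = -1629924 + 2 \sqrt{21} \approx -1.6299 \cdot 10^{6}$)
$\left(-3672577 + 4643207\right) \left(X + m{\left(-1518 \right)}\right) = \left(-3672577 + 4643207\right) \left(\left(-1629924 + 2 \sqrt{21}\right) + 0\right) = 970630 \left(-1629924 + 2 \sqrt{21}\right) = -1582053132120 + 1941260 \sqrt{21}$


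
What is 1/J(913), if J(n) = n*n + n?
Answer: 1/834482 ≈ 1.1983e-6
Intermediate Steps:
J(n) = n + n**2 (J(n) = n**2 + n = n + n**2)
1/J(913) = 1/(913*(1 + 913)) = 1/(913*914) = 1/834482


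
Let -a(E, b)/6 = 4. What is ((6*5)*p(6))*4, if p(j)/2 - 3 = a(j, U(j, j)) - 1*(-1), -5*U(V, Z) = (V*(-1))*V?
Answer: -4800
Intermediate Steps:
U(V, Z) = V²/5 (U(V, Z) = -V*(-1)*V/5 = -(-V)*V/5 = -(-1)*V²/5 = V²/5)
a(E, b) = -24 (a(E, b) = -6*4 = -24)
p(j) = -40 (p(j) = 6 + 2*(-24 - 1*(-1)) = 6 + 2*(-24 + 1) = 6 + 2*(-23) = 6 - 46 = -40)
((6*5)*p(6))*4 = ((6*5)*(-40))*4 = (30*(-40))*4 = -1200*4 = -4800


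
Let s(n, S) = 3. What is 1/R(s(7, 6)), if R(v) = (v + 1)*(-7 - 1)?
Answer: -1/32 ≈ -0.031250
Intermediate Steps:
R(v) = -8 - 8*v (R(v) = (1 + v)*(-8) = -8 - 8*v)
1/R(s(7, 6)) = 1/(-8 - 8*3) = 1/(-8 - 24) = 1/(-32) = -1/32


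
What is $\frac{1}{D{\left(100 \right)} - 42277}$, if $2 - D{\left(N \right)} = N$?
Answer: $- \frac{1}{42375} \approx -2.3599 \cdot 10^{-5}$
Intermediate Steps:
$D{\left(N \right)} = 2 - N$
$\frac{1}{D{\left(100 \right)} - 42277} = \frac{1}{\left(2 - 100\right) - 42277} = \frac{1}{-98 - 42277} = \frac{1}{-42375} = - \frac{1}{42375}$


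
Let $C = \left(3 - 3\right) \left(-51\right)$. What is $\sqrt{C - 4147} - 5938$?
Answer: $-5938 + i \sqrt{4147} \approx -5938.0 + 64.397 i$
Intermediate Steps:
$C = 0$ ($C = 0 \left(-51\right) = 0$)
$\sqrt{C - 4147} - 5938 = \sqrt{0 - 4147} - 5938 = \sqrt{-4147} - 5938 = i \sqrt{4147} - 5938 = -5938 + i \sqrt{4147}$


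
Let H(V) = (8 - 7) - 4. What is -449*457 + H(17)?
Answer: -205196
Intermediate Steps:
H(V) = -3 (H(V) = 1 - 4 = -3)
-449*457 + H(17) = -449*457 - 3 = -205193 - 3 = -205196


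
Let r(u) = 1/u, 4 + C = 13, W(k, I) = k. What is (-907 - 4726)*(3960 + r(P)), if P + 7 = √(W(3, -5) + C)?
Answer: -825307729/37 + 11266*√3/37 ≈ -2.2305e+7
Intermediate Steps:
C = 9 (C = -4 + 13 = 9)
P = -7 + 2*√3 (P = -7 + √(3 + 9) = -7 + √12 = -7 + 2*√3 ≈ -3.5359)
r(u) = 1/u
(-907 - 4726)*(3960 + r(P)) = (-907 - 4726)*(3960 + 1/(-7 + 2*√3)) = -5633*(3960 + 1/(-7 + 2*√3)) = -22306680 - 5633/(-7 + 2*√3)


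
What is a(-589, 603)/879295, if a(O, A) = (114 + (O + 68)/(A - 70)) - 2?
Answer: 11835/93732847 ≈ 0.00012626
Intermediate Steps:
a(O, A) = 112 + (68 + O)/(-70 + A) (a(O, A) = (114 + (68 + O)/(-70 + A)) - 2 = 112 + (68 + O)/(-70 + A))
a(-589, 603)/879295 = ((-7772 - 589 + 112*603)/(-70 + 603))/879295 = ((-7772 - 589 + 67536)/533)*(1/879295) = ((1/533)*59175)*(1/879295) = (59175/533)*(1/879295) = 11835/93732847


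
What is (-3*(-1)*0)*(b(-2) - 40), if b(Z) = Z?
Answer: 0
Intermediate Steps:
(-3*(-1)*0)*(b(-2) - 40) = (-3*(-1)*0)*(-2 - 40) = (3*0)*(-42) = 0*(-42) = 0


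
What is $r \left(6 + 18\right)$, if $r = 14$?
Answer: $336$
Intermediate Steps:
$r \left(6 + 18\right) = 14 \left(6 + 18\right) = 14 \cdot 24 = 336$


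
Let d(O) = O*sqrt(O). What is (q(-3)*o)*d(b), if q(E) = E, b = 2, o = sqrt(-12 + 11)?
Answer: -6*I*sqrt(2) ≈ -8.4853*I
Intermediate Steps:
o = I (o = sqrt(-1) = I ≈ 1.0*I)
d(O) = O**(3/2)
(q(-3)*o)*d(b) = (-3*I)*2**(3/2) = (-3*I)*(2*sqrt(2)) = -6*I*sqrt(2)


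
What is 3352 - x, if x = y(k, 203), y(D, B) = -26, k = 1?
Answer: 3378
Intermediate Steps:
x = -26
3352 - x = 3352 - 1*(-26) = 3352 + 26 = 3378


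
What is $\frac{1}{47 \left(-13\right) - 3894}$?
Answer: $- \frac{1}{4505} \approx -0.00022198$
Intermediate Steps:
$\frac{1}{47 \left(-13\right) - 3894} = \frac{1}{-611 - 3894} = \frac{1}{-4505} = - \frac{1}{4505}$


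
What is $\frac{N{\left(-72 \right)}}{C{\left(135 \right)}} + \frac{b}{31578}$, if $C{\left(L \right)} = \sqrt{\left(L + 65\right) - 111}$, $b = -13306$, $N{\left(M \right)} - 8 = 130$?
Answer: $- \frac{6653}{15789} + \frac{138 \sqrt{89}}{89} \approx 14.207$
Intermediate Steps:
$N{\left(M \right)} = 138$ ($N{\left(M \right)} = 8 + 130 = 138$)
$C{\left(L \right)} = \sqrt{-46 + L}$ ($C{\left(L \right)} = \sqrt{\left(65 + L\right) - 111} = \sqrt{-46 + L}$)
$\frac{N{\left(-72 \right)}}{C{\left(135 \right)}} + \frac{b}{31578} = \frac{138}{\sqrt{-46 + 135}} - \frac{13306}{31578} = \frac{138}{\sqrt{89}} - \frac{6653}{15789} = 138 \frac{\sqrt{89}}{89} - \frac{6653}{15789} = \frac{138 \sqrt{89}}{89} - \frac{6653}{15789} = - \frac{6653}{15789} + \frac{138 \sqrt{89}}{89}$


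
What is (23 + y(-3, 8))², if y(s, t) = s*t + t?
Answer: 49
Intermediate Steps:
y(s, t) = t + s*t
(23 + y(-3, 8))² = (23 + 8*(1 - 3))² = (23 + 8*(-2))² = (23 - 16)² = 7² = 49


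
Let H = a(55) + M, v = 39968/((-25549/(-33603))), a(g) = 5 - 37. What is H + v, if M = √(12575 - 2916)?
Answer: 1342227136/25549 + √9659 ≈ 52634.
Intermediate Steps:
a(g) = -32
v = 1343044704/25549 (v = 39968/((-25549*(-1/33603))) = 39968/(25549/33603) = 39968*(33603/25549) = 1343044704/25549 ≈ 52567.)
M = √9659 ≈ 98.280
H = -32 + √9659 ≈ 66.280
H + v = (-32 + √9659) + 1343044704/25549 = 1342227136/25549 + √9659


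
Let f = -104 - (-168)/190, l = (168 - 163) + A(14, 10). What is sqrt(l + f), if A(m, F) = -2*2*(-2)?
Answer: I*sqrt(813295)/95 ≈ 9.4929*I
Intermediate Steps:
A(m, F) = 8 (A(m, F) = -4*(-2) = 8)
l = 13 (l = (168 - 163) + 8 = 5 + 8 = 13)
f = -9796/95 (f = -104 - (-168)/190 = -104 - 1*(-84/95) = -104 + 84/95 = -9796/95 ≈ -103.12)
sqrt(l + f) = sqrt(13 - 9796/95) = sqrt(-8561/95) = I*sqrt(813295)/95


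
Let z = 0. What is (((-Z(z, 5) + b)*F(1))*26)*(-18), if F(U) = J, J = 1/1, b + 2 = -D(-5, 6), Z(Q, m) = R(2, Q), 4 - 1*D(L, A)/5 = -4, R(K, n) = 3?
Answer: 21060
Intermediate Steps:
D(L, A) = 40 (D(L, A) = 20 - 5*(-4) = 20 + 20 = 40)
Z(Q, m) = 3
b = -42 (b = -2 - 1*40 = -2 - 40 = -42)
J = 1
F(U) = 1
(((-Z(z, 5) + b)*F(1))*26)*(-18) = (((-1*3 - 42)*1)*26)*(-18) = (((-3 - 42)*1)*26)*(-18) = (-45*1*26)*(-18) = -45*26*(-18) = -1170*(-18) = 21060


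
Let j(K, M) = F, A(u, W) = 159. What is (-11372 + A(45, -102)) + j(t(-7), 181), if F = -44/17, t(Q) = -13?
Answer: -190665/17 ≈ -11216.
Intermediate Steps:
F = -44/17 ≈ -2.5882
j(K, M) = -44/17
(-11372 + A(45, -102)) + j(t(-7), 181) = (-11372 + 159) - 44/17 = -11213 - 44/17 = -190665/17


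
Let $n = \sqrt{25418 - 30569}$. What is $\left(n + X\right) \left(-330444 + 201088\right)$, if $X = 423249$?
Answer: $-54749797644 - 129356 i \sqrt{5151} \approx -5.475 \cdot 10^{10} - 9.2839 \cdot 10^{6} i$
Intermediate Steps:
$n = i \sqrt{5151}$ ($n = \sqrt{-5151} = i \sqrt{5151} \approx 71.771 i$)
$\left(n + X\right) \left(-330444 + 201088\right) = \left(i \sqrt{5151} + 423249\right) \left(-330444 + 201088\right) = \left(423249 + i \sqrt{5151}\right) \left(-129356\right) = -54749797644 - 129356 i \sqrt{5151}$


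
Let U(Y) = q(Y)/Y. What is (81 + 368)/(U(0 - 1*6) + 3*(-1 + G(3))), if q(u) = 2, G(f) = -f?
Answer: -1347/37 ≈ -36.405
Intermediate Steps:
U(Y) = 2/Y
(81 + 368)/(U(0 - 1*6) + 3*(-1 + G(3))) = (81 + 368)/(2/(0 - 1*6) + 3*(-1 - 1*3)) = 449/(2/(0 - 6) + 3*(-1 - 3)) = 449/(2/(-6) + 3*(-4)) = 449/(2*(-⅙) - 12) = 449/(-⅓ - 12) = 449/(-37/3) = 449*(-3/37) = -1347/37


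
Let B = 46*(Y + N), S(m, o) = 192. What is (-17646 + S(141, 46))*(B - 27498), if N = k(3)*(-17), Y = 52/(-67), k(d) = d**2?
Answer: 40428770016/67 ≈ 6.0341e+8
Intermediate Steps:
Y = -52/67 (Y = 52*(-1/67) = -52/67 ≈ -0.77612)
N = -153 (N = 3**2*(-17) = 9*(-17) = -153)
B = -473938/67 (B = 46*(-52/67 - 153) = 46*(-10303/67) = -473938/67 ≈ -7073.7)
(-17646 + S(141, 46))*(B - 27498) = (-17646 + 192)*(-473938/67 - 27498) = -17454*(-2316304/67) = 40428770016/67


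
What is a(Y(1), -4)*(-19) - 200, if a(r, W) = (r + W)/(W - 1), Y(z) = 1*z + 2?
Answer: -1019/5 ≈ -203.80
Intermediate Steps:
Y(z) = 2 + z (Y(z) = z + 2 = 2 + z)
a(r, W) = (W + r)/(-1 + W)
a(Y(1), -4)*(-19) - 200 = ((-4 + (2 + 1))/(-1 - 4))*(-19) - 200 = ((-4 + 3)/(-5))*(-19) - 200 = -⅕*(-1)*(-19) - 200 = (⅕)*(-19) - 200 = -19/5 - 200 = -1019/5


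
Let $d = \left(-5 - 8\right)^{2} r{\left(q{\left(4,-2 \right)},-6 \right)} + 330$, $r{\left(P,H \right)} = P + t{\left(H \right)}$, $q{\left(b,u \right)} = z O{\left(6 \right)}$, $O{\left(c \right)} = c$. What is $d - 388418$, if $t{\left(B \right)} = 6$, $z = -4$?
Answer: $-391130$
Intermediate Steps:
$q{\left(b,u \right)} = -24$ ($q{\left(b,u \right)} = \left(-4\right) 6 = -24$)
$r{\left(P,H \right)} = 6 + P$ ($r{\left(P,H \right)} = P + 6 = 6 + P$)
$d = -2712$ ($d = \left(-5 - 8\right)^{2} \left(6 - 24\right) + 330 = \left(-13\right)^{2} \left(-18\right) + 330 = 169 \left(-18\right) + 330 = -3042 + 330 = -2712$)
$d - 388418 = -2712 - 388418 = -391130$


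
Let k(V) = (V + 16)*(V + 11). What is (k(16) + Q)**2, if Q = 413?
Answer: 1630729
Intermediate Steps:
k(V) = (11 + V)*(16 + V) (k(V) = (16 + V)*(11 + V) = (11 + V)*(16 + V))
(k(16) + Q)**2 = ((176 + 16**2 + 27*16) + 413)**2 = ((176 + 256 + 432) + 413)**2 = (864 + 413)**2 = 1277**2 = 1630729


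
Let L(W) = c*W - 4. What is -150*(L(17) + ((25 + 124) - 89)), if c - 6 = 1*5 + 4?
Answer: -46650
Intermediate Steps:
c = 15 (c = 6 + (1*5 + 4) = 6 + (5 + 4) = 6 + 9 = 15)
L(W) = -4 + 15*W (L(W) = 15*W - 4 = -4 + 15*W)
-150*(L(17) + ((25 + 124) - 89)) = -150*((-4 + 15*17) + ((25 + 124) - 89)) = -150*((-4 + 255) + (149 - 89)) = -150*(251 + 60) = -150*311 = -46650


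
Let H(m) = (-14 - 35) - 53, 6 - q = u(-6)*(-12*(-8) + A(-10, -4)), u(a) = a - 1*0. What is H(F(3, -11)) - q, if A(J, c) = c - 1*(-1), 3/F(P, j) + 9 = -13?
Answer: -666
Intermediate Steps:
u(a) = a (u(a) = a + 0 = a)
F(P, j) = -3/22 (F(P, j) = 3/(-9 - 13) = 3/(-22) = 3*(-1/22) = -3/22)
A(J, c) = 1 + c (A(J, c) = c + 1 = 1 + c)
q = 564 (q = 6 - (-6)*(-12*(-8) + (1 - 4)) = 6 - (-6)*(96 - 3) = 6 - (-6)*93 = 6 - 1*(-558) = 6 + 558 = 564)
H(m) = -102 (H(m) = -49 - 53 = -102)
H(F(3, -11)) - q = -102 - 1*564 = -102 - 564 = -666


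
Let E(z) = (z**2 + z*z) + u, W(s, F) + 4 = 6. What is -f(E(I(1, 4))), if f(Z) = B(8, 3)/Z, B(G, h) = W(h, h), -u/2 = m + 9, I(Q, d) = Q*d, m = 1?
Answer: -1/6 ≈ -0.16667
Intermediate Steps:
W(s, F) = 2 (W(s, F) = -4 + 6 = 2)
u = -20 (u = -2*(1 + 9) = -2*10 = -20)
B(G, h) = 2
E(z) = -20 + 2*z**2 (E(z) = (z**2 + z*z) - 20 = (z**2 + z**2) - 20 = 2*z**2 - 20 = -20 + 2*z**2)
f(Z) = 2/Z
-f(E(I(1, 4))) = -2/(-20 + 2*(1*4)**2) = -2/(-20 + 2*4**2) = -2/(-20 + 2*16) = -2/(-20 + 32) = -2/12 = -1*1/6 = -1/6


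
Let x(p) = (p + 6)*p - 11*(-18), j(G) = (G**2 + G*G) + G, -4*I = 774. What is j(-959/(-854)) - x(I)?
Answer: -542902905/14884 ≈ -36476.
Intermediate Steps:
I = -387/2 (I = -1/4*774 = -387/2 ≈ -193.50)
j(G) = G + 2*G**2 (j(G) = (G**2 + G**2) + G = 2*G**2 + G = G + 2*G**2)
x(p) = 198 + p*(6 + p) (x(p) = (6 + p)*p + 198 = p*(6 + p) + 198 = 198 + p*(6 + p))
j(-959/(-854)) - x(I) = (-959/(-854))*(1 + 2*(-959/(-854))) - (198 + (-387/2)**2 + 6*(-387/2)) = (-959*(-1/854))*(1 + 2*(-959*(-1/854))) - (198 + 149769/4 - 1161) = 137*(1 + 2*(137/122))/122 - 1*145917/4 = 137*(1 + 137/61)/122 - 145917/4 = (137/122)*(198/61) - 145917/4 = 13563/3721 - 145917/4 = -542902905/14884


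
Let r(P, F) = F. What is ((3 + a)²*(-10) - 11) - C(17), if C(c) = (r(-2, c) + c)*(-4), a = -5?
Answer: 85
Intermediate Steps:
C(c) = -8*c (C(c) = (c + c)*(-4) = (2*c)*(-4) = -8*c)
((3 + a)²*(-10) - 11) - C(17) = ((3 - 5)²*(-10) - 11) - (-8)*17 = ((-2)²*(-10) - 11) - 1*(-136) = (4*(-10) - 11) + 136 = (-40 - 11) + 136 = -51 + 136 = 85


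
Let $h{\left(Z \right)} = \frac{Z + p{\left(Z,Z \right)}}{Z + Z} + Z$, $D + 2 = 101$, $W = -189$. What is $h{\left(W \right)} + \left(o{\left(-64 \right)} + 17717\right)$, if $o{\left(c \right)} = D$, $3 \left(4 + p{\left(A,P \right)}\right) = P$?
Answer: $\frac{3331631}{189} \approx 17628.0$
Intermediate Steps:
$D = 99$ ($D = -2 + 101 = 99$)
$p{\left(A,P \right)} = -4 + \frac{P}{3}$
$o{\left(c \right)} = 99$
$h{\left(Z \right)} = Z + \frac{-4 + \frac{4 Z}{3}}{2 Z}$ ($h{\left(Z \right)} = \frac{Z + \left(-4 + \frac{Z}{3}\right)}{Z + Z} + Z = \frac{-4 + \frac{4 Z}{3}}{2 Z} + Z = Z + \frac{-4 + \frac{4 Z}{3}}{2 Z}$)
$h{\left(W \right)} + \left(o{\left(-64 \right)} + 17717\right) = \left(\frac{2}{3} - 189 - \frac{2}{-189}\right) + \left(99 + 17717\right) = \left(\frac{2}{3} - 189 - - \frac{2}{189}\right) + 17816 = \left(\frac{2}{3} - 189 + \frac{2}{189}\right) + 17816 = - \frac{35593}{189} + 17816 = \frac{3331631}{189}$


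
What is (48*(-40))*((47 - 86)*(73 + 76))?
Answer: 11157120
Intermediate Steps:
(48*(-40))*((47 - 86)*(73 + 76)) = -(-74880)*149 = -1920*(-5811) = 11157120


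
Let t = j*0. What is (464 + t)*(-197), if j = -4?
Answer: -91408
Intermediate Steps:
t = 0 (t = -4*0 = 0)
(464 + t)*(-197) = (464 + 0)*(-197) = 464*(-197) = -91408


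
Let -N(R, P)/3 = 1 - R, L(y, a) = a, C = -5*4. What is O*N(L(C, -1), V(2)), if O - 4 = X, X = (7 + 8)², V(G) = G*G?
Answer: -1374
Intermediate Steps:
C = -20
V(G) = G²
X = 225 (X = 15² = 225)
N(R, P) = -3 + 3*R (N(R, P) = -3*(1 - R) = -3 + 3*R)
O = 229 (O = 4 + 225 = 229)
O*N(L(C, -1), V(2)) = 229*(-3 + 3*(-1)) = 229*(-3 - 3) = 229*(-6) = -1374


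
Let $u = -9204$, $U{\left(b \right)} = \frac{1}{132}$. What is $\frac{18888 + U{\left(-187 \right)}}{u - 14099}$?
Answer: $- \frac{2493217}{3075996} \approx -0.81054$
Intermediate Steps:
$U{\left(b \right)} = \frac{1}{132}$
$\frac{18888 + U{\left(-187 \right)}}{u - 14099} = \frac{18888 + \frac{1}{132}}{-9204 - 14099} = \frac{2493217}{132 \left(-23303\right)} = \frac{2493217}{132} \left(- \frac{1}{23303}\right) = - \frac{2493217}{3075996}$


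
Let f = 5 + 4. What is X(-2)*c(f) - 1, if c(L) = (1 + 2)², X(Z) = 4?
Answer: 35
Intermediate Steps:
f = 9
c(L) = 9 (c(L) = 3² = 9)
X(-2)*c(f) - 1 = 4*9 - 1 = 36 - 1 = 35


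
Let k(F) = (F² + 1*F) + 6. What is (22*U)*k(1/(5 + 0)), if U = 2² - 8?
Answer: -13728/25 ≈ -549.12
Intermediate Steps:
U = -4 (U = 4 - 8 = -4)
k(F) = 6 + F + F² (k(F) = (F² + F) + 6 = (F + F²) + 6 = 6 + F + F²)
(22*U)*k(1/(5 + 0)) = (22*(-4))*(6 + 1/(5 + 0) + (1/(5 + 0))²) = -88*(6 + 1/5 + (1/5)²) = -88*(6 + ⅕ + (⅕)²) = -88*(6 + ⅕ + 1/25) = -88*156/25 = -13728/25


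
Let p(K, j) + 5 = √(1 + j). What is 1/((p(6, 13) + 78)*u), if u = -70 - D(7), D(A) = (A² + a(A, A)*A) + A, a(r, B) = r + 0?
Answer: -73/930125 + √14/930125 ≈ -7.4461e-5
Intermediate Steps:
p(K, j) = -5 + √(1 + j)
a(r, B) = r
D(A) = A + 2*A² (D(A) = (A² + A*A) + A = (A² + A²) + A = 2*A² + A = A + 2*A²)
u = -175 (u = -70 - 7*(1 + 2*7) = -70 - 7*(1 + 14) = -70 - 7*15 = -70 - 1*105 = -70 - 105 = -175)
1/((p(6, 13) + 78)*u) = 1/(((-5 + √(1 + 13)) + 78)*(-175)) = 1/(((-5 + √14) + 78)*(-175)) = 1/((73 + √14)*(-175)) = 1/(-12775 - 175*√14)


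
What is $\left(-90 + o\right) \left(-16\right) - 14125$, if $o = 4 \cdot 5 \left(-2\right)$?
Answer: $-12045$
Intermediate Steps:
$o = -40$ ($o = 20 \left(-2\right) = -40$)
$\left(-90 + o\right) \left(-16\right) - 14125 = \left(-90 - 40\right) \left(-16\right) - 14125 = \left(-130\right) \left(-16\right) - 14125 = 2080 - 14125 = -12045$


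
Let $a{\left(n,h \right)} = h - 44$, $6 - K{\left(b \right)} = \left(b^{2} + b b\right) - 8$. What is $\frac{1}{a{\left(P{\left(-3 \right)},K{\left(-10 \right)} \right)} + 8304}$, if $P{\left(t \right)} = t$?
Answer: $\frac{1}{8074} \approx 0.00012385$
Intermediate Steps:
$K{\left(b \right)} = 14 - 2 b^{2}$ ($K{\left(b \right)} = 6 - \left(\left(b^{2} + b b\right) - 8\right) = 6 - \left(\left(b^{2} + b^{2}\right) - 8\right) = 6 - \left(2 b^{2} - 8\right) = 6 - \left(-8 + 2 b^{2}\right) = 14 - 2 b^{2}$)
$a{\left(n,h \right)} = -44 + h$
$\frac{1}{a{\left(P{\left(-3 \right)},K{\left(-10 \right)} \right)} + 8304} = \frac{1}{\left(-44 + \left(14 - 2 \left(-10\right)^{2}\right)\right) + 8304} = \frac{1}{\left(-44 + \left(14 - 200\right)\right) + 8304} = \frac{1}{\left(-44 - 186\right) + 8304} = \frac{1}{-230 + 8304} = \frac{1}{8074}$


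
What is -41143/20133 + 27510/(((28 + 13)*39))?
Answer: 162690391/10730889 ≈ 15.161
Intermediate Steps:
-41143/20133 + 27510/(((28 + 13)*39)) = -41143*1/20133 + 27510/((41*39)) = -41143/20133 + 27510/1599 = -41143/20133 + 27510*(1/1599) = -41143/20133 + 9170/533 = 162690391/10730889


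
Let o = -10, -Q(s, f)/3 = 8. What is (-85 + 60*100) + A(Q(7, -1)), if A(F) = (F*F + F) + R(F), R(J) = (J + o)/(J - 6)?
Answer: 97022/15 ≈ 6468.1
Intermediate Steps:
Q(s, f) = -24 (Q(s, f) = -3*8 = -24)
R(J) = (-10 + J)/(-6 + J) (R(J) = (J - 10)/(J - 6) = (-10 + J)/(-6 + J))
A(F) = F + F**2 + (-10 + F)/(-6 + F) (A(F) = (F*F + F) + (-10 + F)/(-6 + F) = (F**2 + F) + (-10 + F)/(-6 + F) = (F + F**2) + (-10 + F)/(-6 + F) = F + F**2 + (-10 + F)/(-6 + F))
(-85 + 60*100) + A(Q(7, -1)) = (-85 + 60*100) + (-10 - 24 - 24*(1 - 24)*(-6 - 24))/(-6 - 24) = (-85 + 6000) + (-10 - 24 - 24*(-23)*(-30))/(-30) = 5915 - (-10 - 24 - 16560)/30 = 5915 - 1/30*(-16594) = 5915 + 8297/15 = 97022/15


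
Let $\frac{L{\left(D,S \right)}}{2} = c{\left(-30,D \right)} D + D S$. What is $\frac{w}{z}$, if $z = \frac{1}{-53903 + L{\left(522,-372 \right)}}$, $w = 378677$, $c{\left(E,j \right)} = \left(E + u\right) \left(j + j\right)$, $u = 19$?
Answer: $-4707548496859$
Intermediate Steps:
$c{\left(E,j \right)} = 2 j \left(19 + E\right)$ ($c{\left(E,j \right)} = \left(E + 19\right) \left(j + j\right) = \left(19 + E\right) 2 j = 2 j \left(19 + E\right)$)
$L{\left(D,S \right)} = - 44 D^{2} + 2 D S$ ($L{\left(D,S \right)} = 2 \left(2 D \left(19 - 30\right) D + D S\right) = 2 \left(2 D \left(-11\right) D + D S\right) = 2 \left(- 22 D D + D S\right) = 2 \left(- 22 D^{2} + D S\right) = - 44 D^{2} + 2 D S$)
$z = - \frac{1}{12431567}$ ($z = \frac{1}{-53903 + 2 \cdot 522 \left(-372 - 11484\right)} = \frac{1}{-53903 + 2 \cdot 522 \left(-11856\right)} = \frac{1}{-53903 - 12377664} = \frac{1}{-12431567} = - \frac{1}{12431567} \approx -8.044 \cdot 10^{-8}$)
$\frac{w}{z} = \frac{378677}{- \frac{1}{12431567}} = 378677 \left(-12431567\right) = -4707548496859$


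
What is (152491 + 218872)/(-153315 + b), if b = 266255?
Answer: 371363/112940 ≈ 3.2881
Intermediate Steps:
(152491 + 218872)/(-153315 + b) = (152491 + 218872)/(-153315 + 266255) = 371363/112940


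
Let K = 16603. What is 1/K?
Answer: 1/16603 ≈ 6.0230e-5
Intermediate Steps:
1/K = 1/16603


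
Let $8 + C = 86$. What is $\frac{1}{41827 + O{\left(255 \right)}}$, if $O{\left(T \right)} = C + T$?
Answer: $\frac{1}{42160} \approx 2.3719 \cdot 10^{-5}$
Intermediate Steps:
$C = 78$ ($C = -8 + 86 = 78$)
$O{\left(T \right)} = 78 + T$
$\frac{1}{41827 + O{\left(255 \right)}} = \frac{1}{41827 + \left(78 + 255\right)} = \frac{1}{41827 + 333} = \frac{1}{42160}$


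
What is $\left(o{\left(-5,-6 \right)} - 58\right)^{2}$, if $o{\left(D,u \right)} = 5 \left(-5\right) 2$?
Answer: $11664$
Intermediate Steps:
$o{\left(D,u \right)} = -50$ ($o{\left(D,u \right)} = \left(-25\right) 2 = -50$)
$\left(o{\left(-5,-6 \right)} - 58\right)^{2} = \left(-50 - 58\right)^{2} = \left(-108\right)^{2} = 11664$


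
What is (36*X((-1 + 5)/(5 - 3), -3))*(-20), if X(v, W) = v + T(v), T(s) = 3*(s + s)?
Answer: -10080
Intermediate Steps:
T(s) = 6*s (T(s) = 3*(2*s) = 6*s)
X(v, W) = 7*v (X(v, W) = v + 6*v = 7*v)
(36*X((-1 + 5)/(5 - 3), -3))*(-20) = (36*(7*((-1 + 5)/(5 - 3))))*(-20) = (36*(7*(4/2)))*(-20) = (36*(7*(4*(½))))*(-20) = (36*(7*2))*(-20) = (36*14)*(-20) = 504*(-20) = -10080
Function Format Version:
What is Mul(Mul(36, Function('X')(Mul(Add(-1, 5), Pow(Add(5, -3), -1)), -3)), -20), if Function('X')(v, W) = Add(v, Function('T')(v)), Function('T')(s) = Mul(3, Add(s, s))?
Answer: -10080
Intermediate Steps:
Function('T')(s) = Mul(6, s) (Function('T')(s) = Mul(3, Mul(2, s)) = Mul(6, s))
Function('X')(v, W) = Mul(7, v) (Function('X')(v, W) = Add(v, Mul(6, v)) = Mul(7, v))
Mul(Mul(36, Function('X')(Mul(Add(-1, 5), Pow(Add(5, -3), -1)), -3)), -20) = Mul(Mul(36, Mul(7, Mul(Add(-1, 5), Pow(Add(5, -3), -1)))), -20) = Mul(Mul(36, Mul(7, Mul(4, Pow(2, -1)))), -20) = Mul(Mul(36, Mul(7, Mul(4, Rational(1, 2)))), -20) = Mul(Mul(36, Mul(7, 2)), -20) = Mul(Mul(36, 14), -20) = Mul(504, -20) = -10080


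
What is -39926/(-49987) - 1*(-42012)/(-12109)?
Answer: -1616589910/605292583 ≈ -2.6708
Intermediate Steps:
-39926/(-49987) - 1*(-42012)/(-12109) = -39926*(-1/49987) + 42012*(-1/12109) = 39926/49987 - 42012/12109 = -1616589910/605292583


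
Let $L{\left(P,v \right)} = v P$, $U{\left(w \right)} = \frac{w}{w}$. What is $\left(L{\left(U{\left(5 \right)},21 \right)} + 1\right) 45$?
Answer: $990$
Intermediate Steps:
$U{\left(w \right)} = 1$
$L{\left(P,v \right)} = P v$
$\left(L{\left(U{\left(5 \right)},21 \right)} + 1\right) 45 = \left(1 \cdot 21 + 1\right) 45 = \left(21 + 1\right) 45 = 22 \cdot 45 = 990$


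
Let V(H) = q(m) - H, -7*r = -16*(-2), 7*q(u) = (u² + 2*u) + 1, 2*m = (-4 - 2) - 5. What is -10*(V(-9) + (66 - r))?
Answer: -11545/14 ≈ -824.64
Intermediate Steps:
m = -11/2 (m = ((-4 - 2) - 5)/2 = (-6 - 5)/2 = (½)*(-11) = -11/2 ≈ -5.5000)
q(u) = ⅐ + u²/7 + 2*u/7 (q(u) = ((u² + 2*u) + 1)/7 = (1 + u² + 2*u)/7 = ⅐ + u²/7 + 2*u/7)
r = -32/7 (r = -(-16)*(-2)/7 = -⅐*32 = -32/7 ≈ -4.5714)
V(H) = 81/28 - H (V(H) = (⅐ + (-11/2)²/7 + (2/7)*(-11/2)) - H = (⅐ + (⅐)*(121/4) - 11/7) - H = (⅐ + 121/28 - 11/7) - H = 81/28 - H)
-10*(V(-9) + (66 - r)) = -10*((81/28 - 1*(-9)) + (66 - 1*(-32/7))) = -10*((81/28 + 9) + (66 + 32/7)) = -10*(333/28 + 494/7) = -10*2309/28 = -11545/14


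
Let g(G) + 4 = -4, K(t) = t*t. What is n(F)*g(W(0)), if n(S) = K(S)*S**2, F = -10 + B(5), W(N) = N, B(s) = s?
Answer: -5000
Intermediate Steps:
K(t) = t**2
g(G) = -8 (g(G) = -4 - 4 = -8)
F = -5 (F = -10 + 5 = -5)
n(S) = S**4 (n(S) = S**2*S**2 = S**4)
n(F)*g(W(0)) = (-5)**4*(-8) = 625*(-8) = -5000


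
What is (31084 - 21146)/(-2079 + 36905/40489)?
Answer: -201189841/42069863 ≈ -4.7823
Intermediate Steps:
(31084 - 21146)/(-2079 + 36905/40489) = 9938/(-2079 + 36905*(1/40489)) = 9938/(-2079 + 36905/40489) = 9938/(-84139726/40489) = 9938*(-40489/84139726) = -201189841/42069863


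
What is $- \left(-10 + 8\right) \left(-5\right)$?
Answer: $-10$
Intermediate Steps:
$- \left(-10 + 8\right) \left(-5\right) = - \left(-2\right) \left(-5\right) = \left(-1\right) 10 = -10$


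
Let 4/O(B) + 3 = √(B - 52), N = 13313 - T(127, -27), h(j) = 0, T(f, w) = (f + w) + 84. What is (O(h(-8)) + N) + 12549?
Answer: 1566346/61 - 8*I*√13/61 ≈ 25678.0 - 0.47286*I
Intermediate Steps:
T(f, w) = 84 + f + w
N = 13129 (N = 13313 - (84 + 127 - 27) = 13313 - 1*184 = 13313 - 184 = 13129)
O(B) = 4/(-3 + √(-52 + B)) (O(B) = 4/(-3 + √(B - 52)) = 4/(-3 + √(-52 + B)))
(O(h(-8)) + N) + 12549 = (4/(-3 + √(-52 + 0)) + 13129) + 12549 = (4/(-3 + √(-52)) + 13129) + 12549 = (4/(-3 + 2*I*√13) + 13129) + 12549 = (13129 + 4/(-3 + 2*I*√13)) + 12549 = 25678 + 4/(-3 + 2*I*√13)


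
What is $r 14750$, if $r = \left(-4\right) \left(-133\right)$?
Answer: $7847000$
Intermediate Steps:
$r = 532$
$r 14750 = 532 \cdot 14750 = 7847000$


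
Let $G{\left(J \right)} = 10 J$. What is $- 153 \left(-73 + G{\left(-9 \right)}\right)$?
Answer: $24939$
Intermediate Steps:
$- 153 \left(-73 + G{\left(-9 \right)}\right) = - 153 \left(-73 + 10 \left(-9\right)\right) = - 153 \left(-73 - 90\right) = \left(-153\right) \left(-163\right) = 24939$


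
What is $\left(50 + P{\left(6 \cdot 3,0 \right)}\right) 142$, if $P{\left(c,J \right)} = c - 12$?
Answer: $7952$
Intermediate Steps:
$P{\left(c,J \right)} = -12 + c$
$\left(50 + P{\left(6 \cdot 3,0 \right)}\right) 142 = \left(50 + \left(-12 + 6 \cdot 3\right)\right) 142 = \left(50 + \left(-12 + 18\right)\right) 142 = \left(50 + 6\right) 142 = 56 \cdot 142 = 7952$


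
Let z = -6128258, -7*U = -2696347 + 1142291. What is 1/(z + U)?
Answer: -1/5906250 ≈ -1.6931e-7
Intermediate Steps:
U = 222008 (U = -(-2696347 + 1142291)/7 = -1/7*(-1554056) = 222008)
1/(z + U) = 1/(-6128258 + 222008) = 1/(-5906250) = -1/5906250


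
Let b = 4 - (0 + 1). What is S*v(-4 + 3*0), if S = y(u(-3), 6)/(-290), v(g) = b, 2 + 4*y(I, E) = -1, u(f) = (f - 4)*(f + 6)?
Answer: 9/1160 ≈ 0.0077586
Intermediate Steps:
u(f) = (-4 + f)*(6 + f)
y(I, E) = -3/4 (y(I, E) = -1/2 + (1/4)*(-1) = -1/2 - 1/4 = -3/4)
b = 3 (b = 4 - 1*1 = 4 - 1 = 3)
v(g) = 3
S = 3/1160 (S = -3/4/(-290) = -3/4*(-1/290) = 3/1160 ≈ 0.0025862)
S*v(-4 + 3*0) = (3/1160)*3 = 9/1160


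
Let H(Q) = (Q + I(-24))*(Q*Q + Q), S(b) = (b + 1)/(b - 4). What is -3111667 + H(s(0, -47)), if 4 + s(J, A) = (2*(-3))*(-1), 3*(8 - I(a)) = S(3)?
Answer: -3111599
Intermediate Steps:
S(b) = (1 + b)/(-4 + b)
I(a) = 28/3 (I(a) = 8 - (1 + 3)/(3*(-4 + 3)) = 8 - 4/(3*(-1)) = 8 - (-1)*4/3 = 8 - 1/3*(-4) = 8 + 4/3 = 28/3)
s(J, A) = 2 (s(J, A) = -4 + (2*(-3))*(-1) = -4 - 6*(-1) = -4 + 6 = 2)
H(Q) = (28/3 + Q)*(Q + Q**2) (H(Q) = (Q + 28/3)*(Q*Q + Q) = (28/3 + Q)*(Q**2 + Q) = (28/3 + Q)*(Q + Q**2))
-3111667 + H(s(0, -47)) = -3111667 + (1/3)*2*(28 + 3*2**2 + 31*2) = -3111667 + (1/3)*2*(28 + 3*4 + 62) = -3111667 + (1/3)*2*(28 + 12 + 62) = -3111667 + (1/3)*2*102 = -3111667 + 68 = -3111599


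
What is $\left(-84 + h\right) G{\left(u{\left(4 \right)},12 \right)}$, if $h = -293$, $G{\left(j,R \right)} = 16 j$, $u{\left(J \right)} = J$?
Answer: $-24128$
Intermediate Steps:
$\left(-84 + h\right) G{\left(u{\left(4 \right)},12 \right)} = \left(-84 - 293\right) 16 \cdot 4 = \left(-377\right) 64 = -24128$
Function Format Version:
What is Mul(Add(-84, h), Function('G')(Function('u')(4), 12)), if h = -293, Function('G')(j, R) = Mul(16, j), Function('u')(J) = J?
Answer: -24128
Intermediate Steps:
Mul(Add(-84, h), Function('G')(Function('u')(4), 12)) = Mul(Add(-84, -293), Mul(16, 4)) = Mul(-377, 64) = -24128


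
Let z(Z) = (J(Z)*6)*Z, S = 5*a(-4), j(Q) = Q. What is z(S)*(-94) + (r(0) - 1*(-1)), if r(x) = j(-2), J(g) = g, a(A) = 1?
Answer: -14101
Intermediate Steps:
S = 5 (S = 5*1 = 5)
r(x) = -2
z(Z) = 6*Z² (z(Z) = (Z*6)*Z = (6*Z)*Z = 6*Z²)
z(S)*(-94) + (r(0) - 1*(-1)) = (6*5²)*(-94) + (-2 - 1*(-1)) = (6*25)*(-94) + (-2 + 1) = 150*(-94) - 1 = -14100 - 1 = -14101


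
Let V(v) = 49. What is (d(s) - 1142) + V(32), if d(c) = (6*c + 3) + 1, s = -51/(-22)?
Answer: -11826/11 ≈ -1075.1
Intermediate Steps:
s = 51/22 (s = -51*(-1/22) = 51/22 ≈ 2.3182)
d(c) = 4 + 6*c (d(c) = (3 + 6*c) + 1 = 4 + 6*c)
(d(s) - 1142) + V(32) = ((4 + 6*(51/22)) - 1142) + 49 = ((4 + 153/11) - 1142) + 49 = (197/11 - 1142) + 49 = -12365/11 + 49 = -11826/11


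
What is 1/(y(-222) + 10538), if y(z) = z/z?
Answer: 1/10539 ≈ 9.4886e-5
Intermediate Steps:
y(z) = 1
1/(y(-222) + 10538) = 1/(1 + 10538) = 1/10539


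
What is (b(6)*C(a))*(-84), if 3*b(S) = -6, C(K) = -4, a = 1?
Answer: -672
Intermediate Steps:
b(S) = -2 (b(S) = (1/3)*(-6) = -2)
(b(6)*C(a))*(-84) = -2*(-4)*(-84) = 8*(-84) = -672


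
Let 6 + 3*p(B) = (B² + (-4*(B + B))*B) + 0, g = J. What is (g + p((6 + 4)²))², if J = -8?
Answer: 4904200900/9 ≈ 5.4491e+8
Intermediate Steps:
g = -8
p(B) = -2 - 7*B²/3 (p(B) = -2 + ((B² + (-4*(B + B))*B) + 0)/3 = -2 + ((B² + (-8*B)*B) + 0)/3 = -2 + ((B² - 8*B²) + 0)/3 = -2 + (-7*B² + 0)/3 = -2 + (-7*B²)/3 = -2 - 7*B²/3)
(g + p((6 + 4)²))² = (-8 + (-2 - 7*(6 + 4)⁴/3))² = (-8 + (-2 - 7*(10²)²/3))² = (-8 + (-2 - 7/3*100²))² = (-8 + (-2 - 7/3*10000))² = (-8 + (-2 - 70000/3))² = (-8 - 70006/3)² = (-70030/3)² = 4904200900/9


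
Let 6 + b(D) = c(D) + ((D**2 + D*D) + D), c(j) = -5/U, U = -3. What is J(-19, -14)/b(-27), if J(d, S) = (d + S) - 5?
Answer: -57/2140 ≈ -0.026636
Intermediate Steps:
c(j) = 5/3 (c(j) = -5/(-3) = -5*(-1/3) = 5/3)
J(d, S) = -5 + S + d (J(d, S) = (S + d) - 5 = -5 + S + d)
b(D) = -13/3 + D + 2*D**2 (b(D) = -6 + (5/3 + ((D**2 + D*D) + D)) = -6 + (5/3 + ((D**2 + D**2) + D)) = -6 + (5/3 + (2*D**2 + D)) = -6 + (5/3 + (D + 2*D**2)) = -6 + (5/3 + D + 2*D**2) = -13/3 + D + 2*D**2)
J(-19, -14)/b(-27) = (-5 - 14 - 19)/(-13/3 - 27 + 2*(-27)**2) = -38/(-13/3 - 27 + 2*729) = -38/(-13/3 - 27 + 1458) = -38/4280/3 = -38*3/4280 = -57/2140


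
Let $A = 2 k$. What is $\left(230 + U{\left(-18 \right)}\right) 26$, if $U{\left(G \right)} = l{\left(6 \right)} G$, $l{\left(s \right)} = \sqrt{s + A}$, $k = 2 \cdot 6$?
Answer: $5980 - 468 \sqrt{30} \approx 3416.7$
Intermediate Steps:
$k = 12$
$A = 24$ ($A = 2 \cdot 12 = 24$)
$l{\left(s \right)} = \sqrt{24 + s}$ ($l{\left(s \right)} = \sqrt{s + 24} = \sqrt{24 + s}$)
$U{\left(G \right)} = G \sqrt{30}$ ($U{\left(G \right)} = \sqrt{24 + 6} G = \sqrt{30} G = G \sqrt{30}$)
$\left(230 + U{\left(-18 \right)}\right) 26 = \left(230 - 18 \sqrt{30}\right) 26 = 5980 - 468 \sqrt{30}$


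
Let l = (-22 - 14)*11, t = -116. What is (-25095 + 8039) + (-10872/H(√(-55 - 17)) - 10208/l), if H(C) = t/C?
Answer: -153272/9 + 16308*I*√2/29 ≈ -17030.0 + 795.28*I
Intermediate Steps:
l = -396 (l = -36*11 = -396)
H(C) = -116/C
(-25095 + 8039) + (-10872/H(√(-55 - 17)) - 10208/l) = (-25095 + 8039) + (-10872*(-√(-55 - 17)/116) - 10208/(-396)) = -17056 + (-10872*(-3*I*√2/58) - 10208*(-1/396)) = -17056 + (-10872*(-3*I*√2/58) + 232/9) = -17056 + (-(-16308)*I*√2/29 + 232/9) = -17056 + (16308*I*√2/29 + 232/9) = -17056 + (232/9 + 16308*I*√2/29) = -153272/9 + 16308*I*√2/29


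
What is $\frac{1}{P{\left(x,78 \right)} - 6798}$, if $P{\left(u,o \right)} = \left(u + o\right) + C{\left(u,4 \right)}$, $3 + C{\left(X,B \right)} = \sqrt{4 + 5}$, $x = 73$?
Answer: $- \frac{1}{6647} \approx -0.00015044$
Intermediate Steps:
$C{\left(X,B \right)} = 0$ ($C{\left(X,B \right)} = -3 + \sqrt{4 + 5} = -3 + \sqrt{9} = -3 + 3 = 0$)
$P{\left(u,o \right)} = o + u$ ($P{\left(u,o \right)} = \left(u + o\right) + 0 = \left(o + u\right) + 0 = o + u$)
$\frac{1}{P{\left(x,78 \right)} - 6798} = \frac{1}{\left(78 + 73\right) - 6798} = \frac{1}{151 - 6798} = \frac{1}{-6647} = - \frac{1}{6647}$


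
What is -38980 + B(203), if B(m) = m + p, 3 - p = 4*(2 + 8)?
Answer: -38814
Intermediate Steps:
p = -37 (p = 3 - 4*(2 + 8) = 3 - 4*10 = 3 - 1*40 = 3 - 40 = -37)
B(m) = -37 + m (B(m) = m - 37 = -37 + m)
-38980 + B(203) = -38980 + (-37 + 203) = -38980 + 166 = -38814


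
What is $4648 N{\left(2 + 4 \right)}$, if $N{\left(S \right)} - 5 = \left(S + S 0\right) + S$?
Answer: $79016$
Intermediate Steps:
$N{\left(S \right)} = 5 + 2 S$ ($N{\left(S \right)} = 5 + \left(\left(S + S 0\right) + S\right) = 5 + \left(\left(S + 0\right) + S\right) = 5 + \left(S + S\right) = 5 + 2 S$)
$4648 N{\left(2 + 4 \right)} = 4648 \left(5 + 2 \left(2 + 4\right)\right) = 4648 \left(5 + 2 \cdot 6\right) = 4648 \left(5 + 12\right) = 4648 \cdot 17 = 79016$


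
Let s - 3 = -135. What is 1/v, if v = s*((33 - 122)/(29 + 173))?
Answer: 101/5874 ≈ 0.017194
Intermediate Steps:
s = -132 (s = 3 - 135 = -132)
v = 5874/101 (v = -132*(33 - 122)/(29 + 173) = -(-11748)/202 = -132*(-89/202) = 5874/101 ≈ 58.158)
1/v = 1/(5874/101) = 101/5874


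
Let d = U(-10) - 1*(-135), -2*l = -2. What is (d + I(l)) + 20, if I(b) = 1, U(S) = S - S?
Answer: 156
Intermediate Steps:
l = 1 (l = -1/2*(-2) = 1)
U(S) = 0
d = 135 (d = 0 - 1*(-135) = 0 + 135 = 135)
(d + I(l)) + 20 = (135 + 1) + 20 = 136 + 20 = 156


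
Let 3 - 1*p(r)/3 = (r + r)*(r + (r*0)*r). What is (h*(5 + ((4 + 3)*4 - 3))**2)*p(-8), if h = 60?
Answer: -20250000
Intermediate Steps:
p(r) = 9 - 6*r**2 (p(r) = 9 - 3*(r + r)*(r + (r*0)*r) = 9 - 3*2*r*(r + 0*r) = 9 - 3*2*r*(r + 0) = 9 - 3*2*r*r = 9 - 6*r**2)
(h*(5 + ((4 + 3)*4 - 3))**2)*p(-8) = (60*(5 + ((4 + 3)*4 - 3))**2)*(9 - 6*(-8)**2) = (60*(5 + (7*4 - 3))**2)*(9 - 6*64) = (60*(5 + (28 - 3))**2)*(9 - 384) = (60*(5 + 25)**2)*(-375) = (60*30**2)*(-375) = (60*900)*(-375) = 54000*(-375) = -20250000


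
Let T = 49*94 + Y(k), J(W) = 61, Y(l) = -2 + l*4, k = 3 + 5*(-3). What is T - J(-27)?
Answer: 4495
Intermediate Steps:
k = -12 (k = 3 - 15 = -12)
Y(l) = -2 + 4*l
T = 4556 (T = 49*94 + (-2 + 4*(-12)) = 4606 + (-2 - 48) = 4606 - 50 = 4556)
T - J(-27) = 4556 - 1*61 = 4556 - 61 = 4495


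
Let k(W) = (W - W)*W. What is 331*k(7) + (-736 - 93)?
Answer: -829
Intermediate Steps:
k(W) = 0 (k(W) = 0*W = 0)
331*k(7) + (-736 - 93) = 331*0 + (-736 - 93) = 0 - 829 = -829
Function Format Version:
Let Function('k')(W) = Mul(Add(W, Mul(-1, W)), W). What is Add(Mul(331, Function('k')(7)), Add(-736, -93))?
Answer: -829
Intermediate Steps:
Function('k')(W) = 0 (Function('k')(W) = Mul(0, W) = 0)
Add(Mul(331, Function('k')(7)), Add(-736, -93)) = Add(Mul(331, 0), Add(-736, -93)) = Add(0, -829) = -829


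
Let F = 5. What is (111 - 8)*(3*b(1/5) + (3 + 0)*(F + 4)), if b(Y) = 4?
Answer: 4017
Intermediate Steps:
(111 - 8)*(3*b(1/5) + (3 + 0)*(F + 4)) = (111 - 8)*(3*4 + (3 + 0)*(5 + 4)) = 103*(12 + 3*9) = 103*(12 + 27) = 103*39 = 4017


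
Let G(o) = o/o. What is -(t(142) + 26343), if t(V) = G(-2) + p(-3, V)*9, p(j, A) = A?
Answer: -27622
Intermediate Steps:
G(o) = 1
t(V) = 1 + 9*V (t(V) = 1 + V*9 = 1 + 9*V)
-(t(142) + 26343) = -((1 + 9*142) + 26343) = -((1 + 1278) + 26343) = -(1279 + 26343) = -1*27622 = -27622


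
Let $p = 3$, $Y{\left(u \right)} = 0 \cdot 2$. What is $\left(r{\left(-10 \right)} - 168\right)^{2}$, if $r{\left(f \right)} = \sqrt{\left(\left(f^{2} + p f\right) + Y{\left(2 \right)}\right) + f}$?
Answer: $28284 - 672 \sqrt{15} \approx 25681.0$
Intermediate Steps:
$Y{\left(u \right)} = 0$
$r{\left(f \right)} = \sqrt{f^{2} + 4 f}$ ($r{\left(f \right)} = \sqrt{\left(\left(f^{2} + 3 f\right) + 0\right) + f} = \sqrt{\left(f^{2} + 3 f\right) + f} = \sqrt{f^{2} + 4 f}$)
$\left(r{\left(-10 \right)} - 168\right)^{2} = \left(\sqrt{- 10 \left(4 - 10\right)} - 168\right)^{2} = \left(\sqrt{\left(-10\right) \left(-6\right)} - 168\right)^{2} = \left(\sqrt{60} - 168\right)^{2} = \left(2 \sqrt{15} - 168\right)^{2} = \left(-168 + 2 \sqrt{15}\right)^{2}$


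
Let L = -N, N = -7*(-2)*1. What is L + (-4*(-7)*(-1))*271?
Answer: -7602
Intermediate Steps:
N = 14 (N = 14*1 = 14)
L = -14 (L = -1*14 = -14)
L + (-4*(-7)*(-1))*271 = -14 + (-4*(-7)*(-1))*271 = -14 + (28*(-1))*271 = -14 - 28*271 = -14 - 7588 = -7602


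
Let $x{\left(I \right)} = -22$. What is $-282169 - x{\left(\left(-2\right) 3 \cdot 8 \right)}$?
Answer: $-282147$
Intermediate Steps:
$-282169 - x{\left(\left(-2\right) 3 \cdot 8 \right)} = -282169 - -22 = -282169 + 22 = -282147$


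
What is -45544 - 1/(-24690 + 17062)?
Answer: -347409631/7628 ≈ -45544.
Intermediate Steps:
-45544 - 1/(-24690 + 17062) = -45544 - 1/(-7628) = -45544 - 1*(-1/7628) = -45544 + 1/7628 = -347409631/7628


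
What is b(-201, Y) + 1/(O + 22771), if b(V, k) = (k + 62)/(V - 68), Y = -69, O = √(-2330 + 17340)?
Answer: 3635649416/139477422939 - √15010/518503431 ≈ 0.026066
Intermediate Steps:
O = √15010 ≈ 122.52
b(V, k) = (62 + k)/(-68 + V)
b(-201, Y) + 1/(O + 22771) = (62 - 69)/(-68 - 201) + 1/(√15010 + 22771) = -7/(-269) + 1/(22771 + √15010) = -1/269*(-7) + 1/(22771 + √15010) = 7/269 + 1/(22771 + √15010)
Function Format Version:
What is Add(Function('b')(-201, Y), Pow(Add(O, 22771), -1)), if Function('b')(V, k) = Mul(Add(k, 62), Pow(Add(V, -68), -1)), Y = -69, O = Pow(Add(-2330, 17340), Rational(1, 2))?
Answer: Add(Rational(3635649416, 139477422939), Mul(Rational(-1, 518503431), Pow(15010, Rational(1, 2)))) ≈ 0.026066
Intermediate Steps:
O = Pow(15010, Rational(1, 2)) ≈ 122.52
Function('b')(V, k) = Mul(Pow(Add(-68, V), -1), Add(62, k)) (Function('b')(V, k) = Mul(Add(62, k), Pow(Add(-68, V), -1)) = Mul(Pow(Add(-68, V), -1), Add(62, k)))
Add(Function('b')(-201, Y), Pow(Add(O, 22771), -1)) = Add(Mul(Pow(Add(-68, -201), -1), Add(62, -69)), Pow(Add(Pow(15010, Rational(1, 2)), 22771), -1)) = Add(Mul(Pow(-269, -1), -7), Pow(Add(22771, Pow(15010, Rational(1, 2))), -1)) = Add(Mul(Rational(-1, 269), -7), Pow(Add(22771, Pow(15010, Rational(1, 2))), -1)) = Add(Rational(7, 269), Pow(Add(22771, Pow(15010, Rational(1, 2))), -1))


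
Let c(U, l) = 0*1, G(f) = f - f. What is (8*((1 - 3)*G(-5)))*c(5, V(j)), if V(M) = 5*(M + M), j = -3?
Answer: 0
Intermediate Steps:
G(f) = 0
V(M) = 10*M (V(M) = 5*(2*M) = 10*M)
c(U, l) = 0
(8*((1 - 3)*G(-5)))*c(5, V(j)) = (8*((1 - 3)*0))*0 = (8*(-2*0))*0 = (8*0)*0 = 0*0 = 0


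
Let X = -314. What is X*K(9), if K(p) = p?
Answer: -2826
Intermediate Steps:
X*K(9) = -314*9 = -2826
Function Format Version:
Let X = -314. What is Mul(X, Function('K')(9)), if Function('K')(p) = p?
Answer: -2826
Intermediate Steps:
Mul(X, Function('K')(9)) = Mul(-314, 9) = -2826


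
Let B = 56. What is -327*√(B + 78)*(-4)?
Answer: 1308*√134 ≈ 15141.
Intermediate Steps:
-327*√(B + 78)*(-4) = -327*√(56 + 78)*(-4) = -327*√134*(-4) = -(-1308)*√134 = 1308*√134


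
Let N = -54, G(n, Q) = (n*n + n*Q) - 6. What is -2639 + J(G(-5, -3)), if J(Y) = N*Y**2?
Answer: -65063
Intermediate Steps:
G(n, Q) = -6 + n**2 + Q*n (G(n, Q) = (n**2 + Q*n) - 6 = -6 + n**2 + Q*n)
J(Y) = -54*Y**2
-2639 + J(G(-5, -3)) = -2639 - 54*(-6 + (-5)**2 - 3*(-5))**2 = -2639 - 54*(-6 + 25 + 15)**2 = -2639 - 54*34**2 = -2639 - 54*1156 = -2639 - 62424 = -65063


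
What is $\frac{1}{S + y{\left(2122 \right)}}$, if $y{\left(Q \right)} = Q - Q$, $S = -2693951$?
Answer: $- \frac{1}{2693951} \approx -3.712 \cdot 10^{-7}$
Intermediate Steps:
$y{\left(Q \right)} = 0$
$\frac{1}{S + y{\left(2122 \right)}} = \frac{1}{-2693951 + 0} = \frac{1}{-2693951} = - \frac{1}{2693951}$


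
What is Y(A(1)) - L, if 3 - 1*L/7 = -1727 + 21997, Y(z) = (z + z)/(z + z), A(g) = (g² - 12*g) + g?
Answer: 141870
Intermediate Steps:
A(g) = g² - 11*g
Y(z) = 1 (Y(z) = (2*z)/((2*z)) = (2*z)*(1/(2*z)) = 1)
L = -141869 (L = 21 - 7*(-1727 + 21997) = 21 - 7*20270 = 21 - 141890 = -141869)
Y(A(1)) - L = 1 - 1*(-141869) = 1 + 141869 = 141870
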